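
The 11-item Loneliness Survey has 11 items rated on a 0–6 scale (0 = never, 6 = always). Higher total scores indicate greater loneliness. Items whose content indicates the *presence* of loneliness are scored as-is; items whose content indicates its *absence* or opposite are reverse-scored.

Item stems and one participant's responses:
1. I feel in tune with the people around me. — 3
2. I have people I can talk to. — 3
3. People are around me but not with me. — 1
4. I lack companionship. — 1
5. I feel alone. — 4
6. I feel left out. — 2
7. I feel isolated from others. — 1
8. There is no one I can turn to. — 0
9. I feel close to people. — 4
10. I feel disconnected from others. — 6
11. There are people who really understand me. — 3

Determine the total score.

26

Items 1, 2, 9, 11 describe the absence/opposite of loneliness → reverse-score.
reverse-coded value = 6 − response.
  item 1: 6 − 3 = 3
  item 2: 6 − 3 = 3
  item 3: 1
  item 4: 1
  item 5: 4
  item 6: 2
  item 7: 1
  item 8: 0
  item 9: 6 − 4 = 2
  item 10: 6
  item 11: 6 − 3 = 3
Total = 3 + 3 + 1 + 1 + 4 + 2 + 1 + 0 + 2 + 6 + 3 = 26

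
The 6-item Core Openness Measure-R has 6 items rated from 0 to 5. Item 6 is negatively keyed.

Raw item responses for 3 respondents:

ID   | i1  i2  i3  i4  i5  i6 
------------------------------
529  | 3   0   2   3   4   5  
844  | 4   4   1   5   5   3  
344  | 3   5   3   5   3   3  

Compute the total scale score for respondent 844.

21

Respondent 844 raw: 4, 4, 1, 5, 5, 3.
Reverse-coded (on a 0–5 scale, reversed = 5 − raw):
  item 1: 4
  item 2: 4
  item 3: 1
  item 4: 5
  item 5: 5
  item 6: 5 − 3 = 2
Sum = 4 + 4 + 1 + 5 + 5 + 2 = 21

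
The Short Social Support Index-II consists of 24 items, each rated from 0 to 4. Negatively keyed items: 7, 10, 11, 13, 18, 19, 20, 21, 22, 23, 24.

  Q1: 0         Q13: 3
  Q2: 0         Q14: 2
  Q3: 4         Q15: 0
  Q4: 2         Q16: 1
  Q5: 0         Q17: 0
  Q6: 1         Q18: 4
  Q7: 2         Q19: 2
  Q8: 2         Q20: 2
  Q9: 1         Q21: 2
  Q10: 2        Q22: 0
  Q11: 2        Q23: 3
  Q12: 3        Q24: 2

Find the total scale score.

Raw sum = 40. Negatively keyed items: 7, 10, 11, 13, 18, 19, 20, 21, 22, 23, 24; their raw sum = 24.
Each reversal replaces raw with 4 − raw, changing the total by 4 − 2·raw per item.
Total = 40 + 11·4 − 2·24 = 40 + 44 − 48 = 36

36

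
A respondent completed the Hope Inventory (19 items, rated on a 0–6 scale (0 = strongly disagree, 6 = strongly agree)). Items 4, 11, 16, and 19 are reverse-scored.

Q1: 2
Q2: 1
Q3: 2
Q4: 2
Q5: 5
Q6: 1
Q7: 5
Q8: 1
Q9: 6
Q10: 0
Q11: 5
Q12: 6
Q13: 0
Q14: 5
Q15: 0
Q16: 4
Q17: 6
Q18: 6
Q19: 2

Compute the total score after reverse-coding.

57

Reverse-coded items (on a 0–6 scale, reversed = 6 − raw):
  item 4: 6 − 2 = 4
  item 11: 6 − 5 = 1
  item 16: 6 − 4 = 2
  item 19: 6 − 2 = 4
Scored responses: 2, 1, 2, 4, 5, 1, 5, 1, 6, 0, 1, 6, 0, 5, 0, 2, 6, 6, 4
Total = 2 + 1 + 2 + 4 + 5 + 1 + 5 + 1 + 6 + 0 + 1 + 6 + 0 + 5 + 0 + 2 + 6 + 6 + 4 = 57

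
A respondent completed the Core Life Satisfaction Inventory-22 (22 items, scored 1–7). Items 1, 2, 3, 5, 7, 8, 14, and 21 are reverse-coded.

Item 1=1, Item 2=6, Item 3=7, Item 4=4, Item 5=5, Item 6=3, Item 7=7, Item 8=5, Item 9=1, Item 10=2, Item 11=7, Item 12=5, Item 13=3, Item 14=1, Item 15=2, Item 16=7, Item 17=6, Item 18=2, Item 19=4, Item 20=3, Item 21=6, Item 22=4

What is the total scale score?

Reverse-coded items use 8 − raw:
  item 1: 8 − 1 = 7
  item 2: 8 − 6 = 2
  item 3: 8 − 7 = 1
  item 5: 8 − 5 = 3
  item 7: 8 − 7 = 1
  item 8: 8 − 5 = 3
  item 14: 8 − 1 = 7
  item 21: 8 − 6 = 2
After reverse-coding: 7, 2, 1, 4, 3, 3, 1, 3, 1, 2, 7, 5, 3, 7, 2, 7, 6, 2, 4, 3, 2, 4
Total = 7 + 2 + 1 + 4 + 3 + 3 + 1 + 3 + 1 + 2 + 7 + 5 + 3 + 7 + 2 + 7 + 6 + 2 + 4 + 3 + 2 + 4 = 79

79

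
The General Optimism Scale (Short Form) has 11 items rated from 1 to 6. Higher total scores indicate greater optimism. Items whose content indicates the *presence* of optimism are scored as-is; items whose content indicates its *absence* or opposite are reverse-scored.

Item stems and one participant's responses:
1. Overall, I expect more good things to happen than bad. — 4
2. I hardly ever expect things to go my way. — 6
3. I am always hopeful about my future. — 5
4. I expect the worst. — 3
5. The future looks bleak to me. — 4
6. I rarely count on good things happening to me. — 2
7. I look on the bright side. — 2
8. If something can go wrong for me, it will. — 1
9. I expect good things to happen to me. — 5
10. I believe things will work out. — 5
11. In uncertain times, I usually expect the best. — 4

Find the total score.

Items 2, 4, 5, 6, 8 describe the absence/opposite of optimism → reverse-score.
reversed = (1+6) − raw = 7 − raw.
  item 1: 4
  item 2: 7 − 6 = 1
  item 3: 5
  item 4: 7 − 3 = 4
  item 5: 7 − 4 = 3
  item 6: 7 − 2 = 5
  item 7: 2
  item 8: 7 − 1 = 6
  item 9: 5
  item 10: 5
  item 11: 4
Total = 4 + 1 + 5 + 4 + 3 + 5 + 2 + 6 + 5 + 5 + 4 = 44

44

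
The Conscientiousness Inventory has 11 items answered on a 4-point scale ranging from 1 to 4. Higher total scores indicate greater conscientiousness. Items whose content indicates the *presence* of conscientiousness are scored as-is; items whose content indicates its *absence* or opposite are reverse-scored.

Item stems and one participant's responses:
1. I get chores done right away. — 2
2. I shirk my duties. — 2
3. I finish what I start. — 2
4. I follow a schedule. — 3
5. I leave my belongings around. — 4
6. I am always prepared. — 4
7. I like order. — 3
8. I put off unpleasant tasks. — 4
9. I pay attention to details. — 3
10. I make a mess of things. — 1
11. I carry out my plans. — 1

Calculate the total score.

27

Items 2, 5, 8, 10 describe the absence/opposite of conscientiousness → reverse-score.
reversed = (1+4) − raw = 5 − raw.
  item 1: 2
  item 2: 5 − 2 = 3
  item 3: 2
  item 4: 3
  item 5: 5 − 4 = 1
  item 6: 4
  item 7: 3
  item 8: 5 − 4 = 1
  item 9: 3
  item 10: 5 − 1 = 4
  item 11: 1
Total = 2 + 3 + 2 + 3 + 1 + 4 + 3 + 1 + 3 + 4 + 1 = 27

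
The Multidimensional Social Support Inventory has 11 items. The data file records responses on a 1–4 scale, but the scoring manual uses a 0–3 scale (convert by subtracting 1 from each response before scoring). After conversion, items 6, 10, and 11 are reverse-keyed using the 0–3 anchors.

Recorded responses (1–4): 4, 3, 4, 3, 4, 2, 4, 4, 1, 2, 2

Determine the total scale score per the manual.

Convert to 0–3: 3, 2, 3, 2, 3, 1, 3, 3, 0, 1, 1
Reverse-coded (reversed = (0+3) − raw = 3 − raw):
  item 6: 3 − 1 = 2
  item 10: 3 − 1 = 2
  item 11: 3 − 1 = 2
Scored: 3, 2, 3, 2, 3, 2, 3, 3, 0, 2, 2
Total = 25

25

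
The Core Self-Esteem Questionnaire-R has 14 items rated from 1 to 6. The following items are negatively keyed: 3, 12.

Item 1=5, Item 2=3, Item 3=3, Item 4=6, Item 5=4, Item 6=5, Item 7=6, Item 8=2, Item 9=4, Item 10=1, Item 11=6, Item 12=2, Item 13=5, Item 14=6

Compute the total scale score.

62

Negatively keyed items use 7 − raw:
  item 3: 7 − 3 = 4
  item 12: 7 − 2 = 5
Scored responses: 5, 3, 4, 6, 4, 5, 6, 2, 4, 1, 6, 5, 5, 6
Total = 5 + 3 + 4 + 6 + 4 + 5 + 6 + 2 + 4 + 1 + 6 + 5 + 5 + 6 = 62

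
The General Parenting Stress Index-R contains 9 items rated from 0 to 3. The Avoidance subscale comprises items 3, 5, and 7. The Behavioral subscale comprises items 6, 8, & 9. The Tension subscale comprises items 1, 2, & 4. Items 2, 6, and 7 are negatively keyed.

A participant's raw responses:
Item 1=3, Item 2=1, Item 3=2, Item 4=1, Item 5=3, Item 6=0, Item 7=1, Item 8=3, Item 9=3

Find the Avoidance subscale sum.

7

Avoidance items: 3, 5, 7.
Of these, item 7 is negatively keyed; reversed = (0+3) − raw = 3 − raw.
  item 3: 2
  item 5: 3
  item 7: 3 − 1 = 2
Sum = 2 + 3 + 2 = 7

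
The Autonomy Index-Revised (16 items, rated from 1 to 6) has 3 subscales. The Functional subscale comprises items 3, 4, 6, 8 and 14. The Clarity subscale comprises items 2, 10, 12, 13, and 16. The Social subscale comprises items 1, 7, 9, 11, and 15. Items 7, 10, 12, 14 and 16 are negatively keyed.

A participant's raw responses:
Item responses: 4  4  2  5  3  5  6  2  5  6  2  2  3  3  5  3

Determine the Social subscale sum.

17

Social items: 1, 7, 9, 11, 15.
Of these, item 7 is negatively keyed; reversed = (1+6) − raw = 7 − raw.
  item 1: 4
  item 7: 7 − 6 = 1
  item 9: 5
  item 11: 2
  item 15: 5
Sum = 4 + 1 + 5 + 2 + 5 = 17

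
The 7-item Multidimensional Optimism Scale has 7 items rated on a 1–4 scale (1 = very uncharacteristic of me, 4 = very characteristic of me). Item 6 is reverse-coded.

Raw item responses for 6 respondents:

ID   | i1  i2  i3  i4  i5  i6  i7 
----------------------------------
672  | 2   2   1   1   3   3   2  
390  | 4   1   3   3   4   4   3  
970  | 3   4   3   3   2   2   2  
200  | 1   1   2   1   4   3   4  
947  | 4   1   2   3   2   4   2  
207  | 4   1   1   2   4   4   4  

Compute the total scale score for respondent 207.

17

Respondent 207 raw: 4, 1, 1, 2, 4, 4, 4.
Reverse-coded (reverse-coded value = 5 − response):
  item 1: 4
  item 2: 1
  item 3: 1
  item 4: 2
  item 5: 4
  item 6: 5 − 4 = 1
  item 7: 4
Sum = 4 + 1 + 1 + 2 + 4 + 1 + 4 = 17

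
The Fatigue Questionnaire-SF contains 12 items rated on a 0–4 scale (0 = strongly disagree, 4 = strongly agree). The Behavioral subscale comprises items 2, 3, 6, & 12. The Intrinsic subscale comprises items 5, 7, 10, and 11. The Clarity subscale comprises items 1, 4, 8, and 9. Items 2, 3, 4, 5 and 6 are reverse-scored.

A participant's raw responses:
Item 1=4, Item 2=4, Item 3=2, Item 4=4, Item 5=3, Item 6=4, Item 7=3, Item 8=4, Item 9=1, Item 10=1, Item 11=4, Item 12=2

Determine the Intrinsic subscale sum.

9

Intrinsic items: 5, 7, 10, 11.
Of these, item 5 is reverse-scored; reversed = (0+4) − raw = 4 − raw.
  item 5: 4 − 3 = 1
  item 7: 3
  item 10: 1
  item 11: 4
Sum = 1 + 3 + 1 + 4 = 9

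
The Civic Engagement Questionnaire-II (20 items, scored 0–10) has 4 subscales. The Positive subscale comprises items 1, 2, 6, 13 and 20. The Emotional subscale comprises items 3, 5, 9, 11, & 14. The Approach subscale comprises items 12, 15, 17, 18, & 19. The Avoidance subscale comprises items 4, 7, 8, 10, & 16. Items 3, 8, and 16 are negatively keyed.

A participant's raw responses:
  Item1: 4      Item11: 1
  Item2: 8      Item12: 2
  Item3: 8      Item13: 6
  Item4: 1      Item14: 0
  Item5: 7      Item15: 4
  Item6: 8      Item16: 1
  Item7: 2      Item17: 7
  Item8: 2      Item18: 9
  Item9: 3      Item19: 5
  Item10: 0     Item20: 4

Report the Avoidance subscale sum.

Avoidance items: 4, 7, 8, 10, 16.
Of these, items 8 and 16 are negatively keyed; on a 0–10 scale, reversed = 10 − raw.
  item 4: 1
  item 7: 2
  item 8: 10 − 2 = 8
  item 10: 0
  item 16: 10 − 1 = 9
Sum = 1 + 2 + 8 + 0 + 9 = 20

20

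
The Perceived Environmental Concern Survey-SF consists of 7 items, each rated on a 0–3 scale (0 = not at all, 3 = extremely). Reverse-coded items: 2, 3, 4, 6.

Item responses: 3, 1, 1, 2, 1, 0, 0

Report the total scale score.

12

Apply reverse scoring (on a 0–3 scale, reversed = 3 − raw):
  item 2: 3 − 1 = 2
  item 3: 3 − 1 = 2
  item 4: 3 − 2 = 1
  item 6: 3 − 0 = 3
After reverse-coding: 3, 2, 2, 1, 1, 3, 0
Total = 3 + 2 + 2 + 1 + 1 + 3 + 0 = 12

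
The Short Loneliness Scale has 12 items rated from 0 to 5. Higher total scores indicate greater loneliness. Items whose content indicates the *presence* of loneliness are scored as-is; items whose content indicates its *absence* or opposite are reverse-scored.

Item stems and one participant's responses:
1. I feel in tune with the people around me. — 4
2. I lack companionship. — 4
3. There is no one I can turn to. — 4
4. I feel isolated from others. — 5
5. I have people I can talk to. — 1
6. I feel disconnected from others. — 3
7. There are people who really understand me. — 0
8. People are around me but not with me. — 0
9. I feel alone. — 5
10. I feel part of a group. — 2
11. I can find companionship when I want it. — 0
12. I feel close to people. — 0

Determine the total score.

44

Items 1, 5, 7, 10, 11, 12 describe the absence/opposite of loneliness → reverse-score.
on a 0–5 scale, reversed = 5 − raw.
  item 1: 5 − 4 = 1
  item 2: 4
  item 3: 4
  item 4: 5
  item 5: 5 − 1 = 4
  item 6: 3
  item 7: 5 − 0 = 5
  item 8: 0
  item 9: 5
  item 10: 5 − 2 = 3
  item 11: 5 − 0 = 5
  item 12: 5 − 0 = 5
Total = 1 + 4 + 4 + 5 + 4 + 3 + 5 + 0 + 5 + 3 + 5 + 5 = 44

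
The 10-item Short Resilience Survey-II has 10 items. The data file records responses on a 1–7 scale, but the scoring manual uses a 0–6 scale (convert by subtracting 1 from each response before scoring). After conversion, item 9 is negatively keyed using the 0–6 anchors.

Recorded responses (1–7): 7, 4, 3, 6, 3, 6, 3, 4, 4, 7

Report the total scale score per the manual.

Convert to 0–6: 6, 3, 2, 5, 2, 5, 2, 3, 3, 6
Reverse-coded (on a 0–6 scale, reversed = 6 − raw):
  item 9: 6 − 3 = 3
Scored: 6, 3, 2, 5, 2, 5, 2, 3, 3, 6
Total = 37

37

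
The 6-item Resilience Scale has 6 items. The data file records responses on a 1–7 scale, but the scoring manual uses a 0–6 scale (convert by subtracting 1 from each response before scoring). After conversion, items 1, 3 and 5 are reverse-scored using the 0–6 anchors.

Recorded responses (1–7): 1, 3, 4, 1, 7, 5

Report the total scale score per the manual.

15

Convert to 0–6: 0, 2, 3, 0, 6, 4
Reverse-coded (on a 0–6 scale, reversed = 6 − raw):
  item 1: 6 − 0 = 6
  item 3: 6 − 3 = 3
  item 5: 6 − 6 = 0
Scored: 6, 2, 3, 0, 0, 4
Total = 15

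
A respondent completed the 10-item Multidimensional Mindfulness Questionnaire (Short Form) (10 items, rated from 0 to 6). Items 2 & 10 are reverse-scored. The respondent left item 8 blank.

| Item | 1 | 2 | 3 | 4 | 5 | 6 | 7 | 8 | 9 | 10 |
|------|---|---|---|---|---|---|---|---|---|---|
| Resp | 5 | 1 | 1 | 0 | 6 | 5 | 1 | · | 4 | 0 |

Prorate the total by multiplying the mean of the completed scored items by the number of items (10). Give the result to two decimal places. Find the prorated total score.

36.67

Reverse-coded (reversed = (0+6) − raw = 6 − raw):
  item 2: 6 − 1 = 5
  item 10: 6 − 0 = 6
Completed scored items (9 of 10): 5, 5, 1, 0, 6, 5, 1, 4, 6; sum = 33.
Person mean = 33 / 9 ≈ 3.6667
Prorated total = (33 / 9) × 10 = 36.67 (to 2 dp)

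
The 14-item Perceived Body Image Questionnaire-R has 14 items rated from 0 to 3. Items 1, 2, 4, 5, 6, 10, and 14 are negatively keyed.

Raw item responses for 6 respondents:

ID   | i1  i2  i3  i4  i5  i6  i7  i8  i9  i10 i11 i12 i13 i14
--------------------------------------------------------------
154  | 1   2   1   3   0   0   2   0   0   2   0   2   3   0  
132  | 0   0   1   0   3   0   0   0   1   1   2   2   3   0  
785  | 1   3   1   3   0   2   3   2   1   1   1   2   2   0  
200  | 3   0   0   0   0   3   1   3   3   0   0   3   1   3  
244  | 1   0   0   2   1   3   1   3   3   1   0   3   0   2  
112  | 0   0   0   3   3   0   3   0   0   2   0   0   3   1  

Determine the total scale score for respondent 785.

23

Respondent 785 raw: 1, 3, 1, 3, 0, 2, 3, 2, 1, 1, 1, 2, 2, 0.
Reverse-coded (on a 0–3 scale, reversed = 3 − raw):
  item 1: 3 − 1 = 2
  item 2: 3 − 3 = 0
  item 3: 1
  item 4: 3 − 3 = 0
  item 5: 3 − 0 = 3
  item 6: 3 − 2 = 1
  item 7: 3
  item 8: 2
  item 9: 1
  item 10: 3 − 1 = 2
  item 11: 1
  item 12: 2
  item 13: 2
  item 14: 3 − 0 = 3
Sum = 2 + 0 + 1 + 0 + 3 + 1 + 3 + 2 + 1 + 2 + 1 + 2 + 2 + 3 = 23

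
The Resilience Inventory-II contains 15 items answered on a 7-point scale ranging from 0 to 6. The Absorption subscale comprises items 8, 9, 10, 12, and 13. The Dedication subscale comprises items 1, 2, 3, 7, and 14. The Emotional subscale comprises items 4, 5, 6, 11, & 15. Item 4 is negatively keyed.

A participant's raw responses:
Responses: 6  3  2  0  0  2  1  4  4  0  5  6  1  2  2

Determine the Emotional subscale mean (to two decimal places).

3.00

Emotional items: 4, 5, 6, 11, 15.
Of these, item 4 is negatively keyed; reverse-coded value = 6 − response.
  item 4: 6 − 0 = 6
  item 5: 0
  item 6: 2
  item 11: 5
  item 15: 2
Sum = 6 + 0 + 2 + 5 + 2 = 15
Mean = 15 / 5 = 3.00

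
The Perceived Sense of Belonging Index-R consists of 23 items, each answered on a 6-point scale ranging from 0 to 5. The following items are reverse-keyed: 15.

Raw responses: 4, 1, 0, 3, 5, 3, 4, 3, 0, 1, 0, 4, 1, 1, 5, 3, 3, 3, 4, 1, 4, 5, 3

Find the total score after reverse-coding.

Raw sum = 61. Reverse-keyed items: 15; their raw sum = 5.
Each reversal replaces raw with 5 − raw, changing the total by 5 − 2·raw per item.
Total = 61 + 1·5 − 2·5 = 61 + 5 − 10 = 56

56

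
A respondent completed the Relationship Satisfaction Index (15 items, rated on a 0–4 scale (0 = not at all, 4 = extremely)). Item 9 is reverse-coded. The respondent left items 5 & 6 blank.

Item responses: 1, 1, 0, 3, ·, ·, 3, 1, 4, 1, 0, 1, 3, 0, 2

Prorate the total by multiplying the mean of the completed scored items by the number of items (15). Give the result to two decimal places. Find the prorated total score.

18.46

Reverse-coded (reverse-coded value = 4 − response):
  item 9: 4 − 4 = 0
Completed scored items (13 of 15): 1, 1, 0, 3, 3, 1, 0, 1, 0, 1, 3, 0, 2; sum = 16.
Person mean = 16 / 13 ≈ 1.2308
Prorated total = (16 / 13) × 15 = 18.46 (to 2 dp)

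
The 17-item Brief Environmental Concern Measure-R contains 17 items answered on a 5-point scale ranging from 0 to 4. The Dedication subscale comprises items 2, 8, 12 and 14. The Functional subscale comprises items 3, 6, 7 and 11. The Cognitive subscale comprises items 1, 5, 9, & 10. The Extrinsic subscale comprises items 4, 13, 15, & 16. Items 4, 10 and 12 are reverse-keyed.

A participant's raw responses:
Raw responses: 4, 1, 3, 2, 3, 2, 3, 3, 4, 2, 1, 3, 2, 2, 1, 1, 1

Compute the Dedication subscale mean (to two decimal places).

Dedication items: 2, 8, 12, 14.
Of these, item 12 is reverse-keyed; on a 0–4 scale, reversed = 4 − raw.
  item 2: 1
  item 8: 3
  item 12: 4 − 3 = 1
  item 14: 2
Sum = 1 + 3 + 1 + 2 = 7
Mean = 7 / 4 = 1.75

1.75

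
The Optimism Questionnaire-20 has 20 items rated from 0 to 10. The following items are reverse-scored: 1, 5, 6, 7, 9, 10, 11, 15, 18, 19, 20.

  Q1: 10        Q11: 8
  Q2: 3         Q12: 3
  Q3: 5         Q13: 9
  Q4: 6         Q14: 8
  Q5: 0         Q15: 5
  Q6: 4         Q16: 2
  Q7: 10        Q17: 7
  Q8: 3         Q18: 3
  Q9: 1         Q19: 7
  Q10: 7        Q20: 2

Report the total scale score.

99

Reversing items 1, 5, 6, 7, 9, 10, 11, 15, 18, 19, and 20 with 10 − raw:
Total = (10−10) + 3 + 5 + 6 + (10−0) + (10−4) + (10−10) + 3 + (10−1) + (10−7) + (10−8) + 3 + 9 + 8 + (10−5) + 2 + 7 + (10−3) + (10−7) + (10−2)
      = 0 + 3 + 5 + 6 + 10 + 6 + 0 + 3 + 9 + 3 + 2 + 3 + 9 + 8 + 5 + 2 + 7 + 7 + 3 + 8 = 99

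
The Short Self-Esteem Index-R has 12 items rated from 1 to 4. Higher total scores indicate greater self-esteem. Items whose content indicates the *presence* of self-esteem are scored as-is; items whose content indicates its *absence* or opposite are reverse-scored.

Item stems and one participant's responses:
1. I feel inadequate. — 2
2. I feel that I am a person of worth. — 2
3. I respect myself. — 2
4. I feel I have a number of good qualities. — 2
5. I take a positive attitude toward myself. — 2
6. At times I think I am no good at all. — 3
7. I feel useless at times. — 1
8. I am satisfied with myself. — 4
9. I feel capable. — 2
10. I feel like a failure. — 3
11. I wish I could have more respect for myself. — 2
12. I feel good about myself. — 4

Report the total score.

32

Items 1, 6, 7, 10, 11 describe the absence/opposite of self-esteem → reverse-score.
reversed = (1+4) − raw = 5 − raw.
  item 1: 5 − 2 = 3
  item 2: 2
  item 3: 2
  item 4: 2
  item 5: 2
  item 6: 5 − 3 = 2
  item 7: 5 − 1 = 4
  item 8: 4
  item 9: 2
  item 10: 5 − 3 = 2
  item 11: 5 − 2 = 3
  item 12: 4
Total = 3 + 2 + 2 + 2 + 2 + 2 + 4 + 4 + 2 + 2 + 3 + 4 = 32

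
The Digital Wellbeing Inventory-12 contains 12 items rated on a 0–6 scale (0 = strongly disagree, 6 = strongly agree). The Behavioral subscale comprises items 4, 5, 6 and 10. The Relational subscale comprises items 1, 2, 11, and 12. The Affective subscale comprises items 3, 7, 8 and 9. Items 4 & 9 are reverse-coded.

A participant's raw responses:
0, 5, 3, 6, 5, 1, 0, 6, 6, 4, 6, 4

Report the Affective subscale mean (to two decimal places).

2.25

Affective items: 3, 7, 8, 9.
Of these, item 9 is reverse-coded; on a 0–6 scale, reversed = 6 − raw.
  item 3: 3
  item 7: 0
  item 8: 6
  item 9: 6 − 6 = 0
Sum = 3 + 0 + 6 + 0 = 9
Mean = 9 / 4 = 2.25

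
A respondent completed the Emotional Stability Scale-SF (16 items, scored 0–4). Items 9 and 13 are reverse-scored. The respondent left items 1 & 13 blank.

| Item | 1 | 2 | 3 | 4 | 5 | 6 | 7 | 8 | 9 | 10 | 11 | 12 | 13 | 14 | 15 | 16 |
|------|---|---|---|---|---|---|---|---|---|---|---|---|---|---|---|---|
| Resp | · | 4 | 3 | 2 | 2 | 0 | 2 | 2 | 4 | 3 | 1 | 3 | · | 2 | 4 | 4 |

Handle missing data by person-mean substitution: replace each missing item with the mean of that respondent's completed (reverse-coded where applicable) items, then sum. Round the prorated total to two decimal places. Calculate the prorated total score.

Reverse-coded (reversed = (0+4) − raw = 4 − raw):
  item 9: 4 − 4 = 0
Completed scored items (14 of 16): 4, 3, 2, 2, 0, 2, 2, 0, 3, 1, 3, 2, 4, 4; sum = 32.
Person mean = 32 / 14 ≈ 2.2857
Prorated total = (32 / 14) × 16 = 36.57 (to 2 dp)

36.57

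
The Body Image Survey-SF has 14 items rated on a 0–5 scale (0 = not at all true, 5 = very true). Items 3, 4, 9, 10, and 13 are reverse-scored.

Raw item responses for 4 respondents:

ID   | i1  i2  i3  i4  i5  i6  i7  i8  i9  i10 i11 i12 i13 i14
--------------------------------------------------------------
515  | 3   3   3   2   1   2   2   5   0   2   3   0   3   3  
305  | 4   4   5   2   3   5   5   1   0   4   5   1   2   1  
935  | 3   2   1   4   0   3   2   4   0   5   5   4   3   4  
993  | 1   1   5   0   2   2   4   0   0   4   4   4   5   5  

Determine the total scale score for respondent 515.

37

Respondent 515 raw: 3, 3, 3, 2, 1, 2, 2, 5, 0, 2, 3, 0, 3, 3.
Reverse-coded (reversed = (0+5) − raw = 5 − raw):
  item 1: 3
  item 2: 3
  item 3: 5 − 3 = 2
  item 4: 5 − 2 = 3
  item 5: 1
  item 6: 2
  item 7: 2
  item 8: 5
  item 9: 5 − 0 = 5
  item 10: 5 − 2 = 3
  item 11: 3
  item 12: 0
  item 13: 5 − 3 = 2
  item 14: 3
Sum = 3 + 3 + 2 + 3 + 1 + 2 + 2 + 5 + 5 + 3 + 3 + 0 + 2 + 3 = 37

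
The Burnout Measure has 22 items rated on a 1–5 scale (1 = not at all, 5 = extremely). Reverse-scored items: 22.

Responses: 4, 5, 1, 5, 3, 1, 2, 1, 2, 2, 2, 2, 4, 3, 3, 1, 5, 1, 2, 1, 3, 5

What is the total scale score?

Raw sum = 58. Reverse-scored items: 22; their raw sum = 5.
Each reversal replaces raw with 6 − raw, changing the total by 6 − 2·raw per item.
Total = 58 + 1·6 − 2·5 = 58 + 6 − 10 = 54

54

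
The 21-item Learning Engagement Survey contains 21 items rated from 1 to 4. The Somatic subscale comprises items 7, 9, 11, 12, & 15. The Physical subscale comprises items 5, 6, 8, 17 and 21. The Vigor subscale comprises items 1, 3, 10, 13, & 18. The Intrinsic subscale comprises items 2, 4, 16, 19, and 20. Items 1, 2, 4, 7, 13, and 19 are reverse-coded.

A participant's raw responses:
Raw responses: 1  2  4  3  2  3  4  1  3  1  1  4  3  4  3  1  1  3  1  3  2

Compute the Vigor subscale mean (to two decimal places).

2.80

Vigor items: 1, 3, 10, 13, 18.
Of these, items 1 and 13 are reverse-coded; reversed = (1+4) − raw = 5 − raw.
  item 1: 5 − 1 = 4
  item 3: 4
  item 10: 1
  item 13: 5 − 3 = 2
  item 18: 3
Sum = 4 + 4 + 1 + 2 + 3 = 14
Mean = 14 / 5 = 2.80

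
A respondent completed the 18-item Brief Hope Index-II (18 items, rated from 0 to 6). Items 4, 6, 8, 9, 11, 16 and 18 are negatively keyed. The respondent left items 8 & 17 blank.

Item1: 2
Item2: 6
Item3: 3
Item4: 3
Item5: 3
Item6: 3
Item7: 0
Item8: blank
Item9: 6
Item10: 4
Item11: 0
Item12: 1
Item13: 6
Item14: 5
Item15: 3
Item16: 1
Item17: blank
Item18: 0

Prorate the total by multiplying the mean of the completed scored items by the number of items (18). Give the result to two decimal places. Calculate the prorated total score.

63.00

Reverse-coded (on a 0–6 scale, reversed = 6 − raw):
  item 4: 6 − 3 = 3
  item 6: 6 − 3 = 3
  item 9: 6 − 6 = 0
  item 11: 6 − 0 = 6
  item 16: 6 − 1 = 5
  item 18: 6 − 0 = 6
Completed scored items (16 of 18): 2, 6, 3, 3, 3, 3, 0, 0, 4, 6, 1, 6, 5, 3, 5, 6; sum = 56.
Person mean = 56 / 16 ≈ 3.5000
Prorated total = (56 / 16) × 18 = 63.00 (to 2 dp)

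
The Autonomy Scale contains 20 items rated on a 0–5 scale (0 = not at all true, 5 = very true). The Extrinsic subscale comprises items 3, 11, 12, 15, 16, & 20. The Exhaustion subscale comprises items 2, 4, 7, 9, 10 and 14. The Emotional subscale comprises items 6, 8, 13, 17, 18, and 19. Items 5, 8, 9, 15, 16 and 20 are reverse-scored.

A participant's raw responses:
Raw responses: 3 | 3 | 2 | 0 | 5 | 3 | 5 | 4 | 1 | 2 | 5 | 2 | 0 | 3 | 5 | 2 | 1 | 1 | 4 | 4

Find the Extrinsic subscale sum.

13

Extrinsic items: 3, 11, 12, 15, 16, 20.
Of these, items 15, 16 and 20 are reverse-scored; reversed = (0+5) − raw = 5 − raw.
  item 3: 2
  item 11: 5
  item 12: 2
  item 15: 5 − 5 = 0
  item 16: 5 − 2 = 3
  item 20: 5 − 4 = 1
Sum = 2 + 5 + 2 + 0 + 3 + 1 = 13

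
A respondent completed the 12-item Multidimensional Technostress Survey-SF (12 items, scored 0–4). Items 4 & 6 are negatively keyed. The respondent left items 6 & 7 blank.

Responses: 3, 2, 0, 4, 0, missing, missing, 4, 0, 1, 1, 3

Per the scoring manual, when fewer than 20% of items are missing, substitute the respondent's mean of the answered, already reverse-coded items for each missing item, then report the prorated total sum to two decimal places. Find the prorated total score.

Reverse-coded (reversed = (0+4) − raw = 4 − raw):
  item 4: 4 − 4 = 0
Completed scored items (10 of 12): 3, 2, 0, 0, 0, 4, 0, 1, 1, 3; sum = 14.
Person mean = 14 / 10 ≈ 1.4000
Prorated total = (14 / 10) × 12 = 16.80 (to 2 dp)

16.80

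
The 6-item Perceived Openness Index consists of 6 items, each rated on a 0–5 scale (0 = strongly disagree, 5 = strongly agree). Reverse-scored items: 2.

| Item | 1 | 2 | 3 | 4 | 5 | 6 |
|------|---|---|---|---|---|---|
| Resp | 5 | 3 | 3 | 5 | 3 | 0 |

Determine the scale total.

18

Raw sum = 19. Reverse-scored items: 2; their raw sum = 3.
Each reversal replaces raw with 5 − raw, changing the total by 5 − 2·raw per item.
Total = 19 + 1·5 − 2·3 = 19 + 5 − 6 = 18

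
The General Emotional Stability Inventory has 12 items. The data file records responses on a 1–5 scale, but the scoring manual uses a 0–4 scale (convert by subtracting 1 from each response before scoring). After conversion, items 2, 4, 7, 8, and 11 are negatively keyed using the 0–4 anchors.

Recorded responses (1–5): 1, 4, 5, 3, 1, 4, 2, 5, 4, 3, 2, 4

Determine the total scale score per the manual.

24

Convert to 0–4: 0, 3, 4, 2, 0, 3, 1, 4, 3, 2, 1, 3
Reverse-coded (reverse-coded value = 4 − response):
  item 2: 4 − 3 = 1
  item 4: 4 − 2 = 2
  item 7: 4 − 1 = 3
  item 8: 4 − 4 = 0
  item 11: 4 − 1 = 3
Scored: 0, 1, 4, 2, 0, 3, 3, 0, 3, 2, 3, 3
Total = 24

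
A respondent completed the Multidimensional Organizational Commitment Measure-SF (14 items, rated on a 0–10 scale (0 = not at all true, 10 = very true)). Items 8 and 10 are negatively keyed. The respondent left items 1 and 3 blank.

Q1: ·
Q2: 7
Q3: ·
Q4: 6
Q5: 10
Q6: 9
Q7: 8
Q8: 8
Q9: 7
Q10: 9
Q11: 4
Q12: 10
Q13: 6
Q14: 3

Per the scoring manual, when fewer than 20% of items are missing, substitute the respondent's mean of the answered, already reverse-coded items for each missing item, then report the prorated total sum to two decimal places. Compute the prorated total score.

85.17

Reverse-coded (reverse-coded value = 10 − response):
  item 8: 10 − 8 = 2
  item 10: 10 − 9 = 1
Completed scored items (12 of 14): 7, 6, 10, 9, 8, 2, 7, 1, 4, 10, 6, 3; sum = 73.
Person mean = 73 / 12 ≈ 6.0833
Prorated total = (73 / 12) × 14 = 85.17 (to 2 dp)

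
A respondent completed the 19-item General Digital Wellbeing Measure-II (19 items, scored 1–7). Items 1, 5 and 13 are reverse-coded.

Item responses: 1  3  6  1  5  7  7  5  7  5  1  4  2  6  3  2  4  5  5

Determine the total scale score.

Reversing items 1, 5 and 13 with 8 − raw:
Total = (8−1) + 3 + 6 + 1 + (8−5) + 7 + 7 + 5 + 7 + 5 + 1 + 4 + (8−2) + 6 + 3 + 2 + 4 + 5 + 5
      = 7 + 3 + 6 + 1 + 3 + 7 + 7 + 5 + 7 + 5 + 1 + 4 + 6 + 6 + 3 + 2 + 4 + 5 + 5 = 87

87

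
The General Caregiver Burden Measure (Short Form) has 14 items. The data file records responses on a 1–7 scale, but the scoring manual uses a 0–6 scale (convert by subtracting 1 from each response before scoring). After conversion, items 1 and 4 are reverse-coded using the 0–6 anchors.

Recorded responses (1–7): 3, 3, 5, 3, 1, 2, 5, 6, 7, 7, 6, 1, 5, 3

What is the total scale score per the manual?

47

Convert to 0–6: 2, 2, 4, 2, 0, 1, 4, 5, 6, 6, 5, 0, 4, 2
Reverse-coded (reversed = (0+6) − raw = 6 − raw):
  item 1: 6 − 2 = 4
  item 4: 6 − 2 = 4
Scored: 4, 2, 4, 4, 0, 1, 4, 5, 6, 6, 5, 0, 4, 2
Total = 47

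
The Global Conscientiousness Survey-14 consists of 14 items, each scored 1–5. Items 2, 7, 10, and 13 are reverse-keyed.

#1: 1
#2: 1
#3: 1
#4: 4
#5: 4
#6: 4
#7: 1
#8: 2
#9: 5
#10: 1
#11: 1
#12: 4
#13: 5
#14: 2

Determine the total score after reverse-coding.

Reversing items 2, 7, 10, and 13 with 6 − raw:
Total = 1 + (6−1) + 1 + 4 + 4 + 4 + (6−1) + 2 + 5 + (6−1) + 1 + 4 + (6−5) + 2
      = 1 + 5 + 1 + 4 + 4 + 4 + 5 + 2 + 5 + 5 + 1 + 4 + 1 + 2 = 44

44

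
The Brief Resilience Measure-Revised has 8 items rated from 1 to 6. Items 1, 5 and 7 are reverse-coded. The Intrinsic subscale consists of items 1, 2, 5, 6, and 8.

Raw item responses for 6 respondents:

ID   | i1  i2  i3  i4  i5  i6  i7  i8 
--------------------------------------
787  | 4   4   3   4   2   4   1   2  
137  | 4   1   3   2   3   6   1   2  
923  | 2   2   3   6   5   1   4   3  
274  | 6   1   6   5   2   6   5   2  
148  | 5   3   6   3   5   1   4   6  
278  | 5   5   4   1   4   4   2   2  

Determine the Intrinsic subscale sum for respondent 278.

16

Respondent 278 raw: 5, 5, 4, 1, 4, 4, 2, 2.
Intrinsic items: 1, 2, 5, 6, 8.
Reverse-coded (reversed = (1+6) − raw = 7 − raw):
  item 1: 7 − 5 = 2
  item 2: 5
  item 5: 7 − 4 = 3
  item 6: 4
  item 8: 2
Sum = 2 + 5 + 3 + 4 + 2 = 16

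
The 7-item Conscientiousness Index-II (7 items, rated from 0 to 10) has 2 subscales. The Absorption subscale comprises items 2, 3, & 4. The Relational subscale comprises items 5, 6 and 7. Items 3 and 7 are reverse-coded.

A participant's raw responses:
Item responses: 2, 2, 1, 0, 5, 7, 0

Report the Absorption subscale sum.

11

Absorption items: 2, 3, 4.
Of these, item 3 is reverse-coded; reverse-coded value = 10 − response.
  item 2: 2
  item 3: 10 − 1 = 9
  item 4: 0
Sum = 2 + 9 + 0 = 11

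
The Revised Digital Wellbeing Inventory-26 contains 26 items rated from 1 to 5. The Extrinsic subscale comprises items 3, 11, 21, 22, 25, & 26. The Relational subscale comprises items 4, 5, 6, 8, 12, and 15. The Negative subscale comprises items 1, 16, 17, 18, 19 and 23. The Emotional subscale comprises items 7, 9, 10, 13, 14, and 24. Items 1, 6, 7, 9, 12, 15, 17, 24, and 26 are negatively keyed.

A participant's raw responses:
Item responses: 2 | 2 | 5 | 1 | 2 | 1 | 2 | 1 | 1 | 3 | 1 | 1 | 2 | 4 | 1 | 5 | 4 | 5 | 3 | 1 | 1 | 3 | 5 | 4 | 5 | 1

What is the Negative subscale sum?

Negative items: 1, 16, 17, 18, 19, 23.
Of these, items 1 and 17 are negatively keyed; on a 1–5 scale, reversed = 6 − raw.
  item 1: 6 − 2 = 4
  item 16: 5
  item 17: 6 − 4 = 2
  item 18: 5
  item 19: 3
  item 23: 5
Sum = 4 + 5 + 2 + 5 + 3 + 5 = 24

24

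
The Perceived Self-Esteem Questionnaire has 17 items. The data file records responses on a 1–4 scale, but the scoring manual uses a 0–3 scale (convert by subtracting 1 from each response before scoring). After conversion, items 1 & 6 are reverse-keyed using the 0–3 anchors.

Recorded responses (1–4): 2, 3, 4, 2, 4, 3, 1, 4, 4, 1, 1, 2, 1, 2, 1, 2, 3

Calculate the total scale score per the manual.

23

Convert to 0–3: 1, 2, 3, 1, 3, 2, 0, 3, 3, 0, 0, 1, 0, 1, 0, 1, 2
Reverse-coded (on a 0–3 scale, reversed = 3 − raw):
  item 1: 3 − 1 = 2
  item 6: 3 − 2 = 1
Scored: 2, 2, 3, 1, 3, 1, 0, 3, 3, 0, 0, 1, 0, 1, 0, 1, 2
Total = 23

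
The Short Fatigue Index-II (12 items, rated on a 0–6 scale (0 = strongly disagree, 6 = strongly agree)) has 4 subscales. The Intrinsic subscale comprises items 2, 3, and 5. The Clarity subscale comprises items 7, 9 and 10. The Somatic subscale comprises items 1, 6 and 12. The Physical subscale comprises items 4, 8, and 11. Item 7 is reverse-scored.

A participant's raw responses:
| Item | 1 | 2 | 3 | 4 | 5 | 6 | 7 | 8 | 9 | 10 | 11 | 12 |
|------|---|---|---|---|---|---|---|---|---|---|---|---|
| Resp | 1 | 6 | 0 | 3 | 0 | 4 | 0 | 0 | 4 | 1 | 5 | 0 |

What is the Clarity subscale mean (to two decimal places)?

3.67

Clarity items: 7, 9, 10.
Of these, item 7 is reverse-scored; on a 0–6 scale, reversed = 6 − raw.
  item 7: 6 − 0 = 6
  item 9: 4
  item 10: 1
Sum = 6 + 4 + 1 = 11
Mean = 11 / 3 = 3.67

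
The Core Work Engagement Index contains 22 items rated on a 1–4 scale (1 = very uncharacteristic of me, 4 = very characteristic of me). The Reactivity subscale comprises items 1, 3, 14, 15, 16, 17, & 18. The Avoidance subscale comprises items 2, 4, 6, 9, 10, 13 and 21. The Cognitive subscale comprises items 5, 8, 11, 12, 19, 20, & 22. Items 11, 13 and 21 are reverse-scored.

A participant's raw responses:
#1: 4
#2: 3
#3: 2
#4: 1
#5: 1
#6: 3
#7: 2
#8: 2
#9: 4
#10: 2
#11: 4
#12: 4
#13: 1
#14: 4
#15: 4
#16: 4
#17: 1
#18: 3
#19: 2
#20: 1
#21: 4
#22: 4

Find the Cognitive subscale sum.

Cognitive items: 5, 8, 11, 12, 19, 20, 22.
Of these, item 11 is reverse-scored; reverse-coded value = 5 − response.
  item 5: 1
  item 8: 2
  item 11: 5 − 4 = 1
  item 12: 4
  item 19: 2
  item 20: 1
  item 22: 4
Sum = 1 + 2 + 1 + 4 + 2 + 1 + 4 = 15

15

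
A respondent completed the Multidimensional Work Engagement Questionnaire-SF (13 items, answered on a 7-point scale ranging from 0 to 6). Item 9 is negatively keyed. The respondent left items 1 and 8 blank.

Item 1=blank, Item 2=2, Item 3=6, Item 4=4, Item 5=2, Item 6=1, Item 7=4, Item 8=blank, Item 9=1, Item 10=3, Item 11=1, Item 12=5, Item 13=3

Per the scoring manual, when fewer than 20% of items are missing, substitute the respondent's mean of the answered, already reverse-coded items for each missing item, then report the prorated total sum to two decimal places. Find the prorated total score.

Reverse-coded (reversed = (0+6) − raw = 6 − raw):
  item 9: 6 − 1 = 5
Completed scored items (11 of 13): 2, 6, 4, 2, 1, 4, 5, 3, 1, 5, 3; sum = 36.
Person mean = 36 / 11 ≈ 3.2727
Prorated total = (36 / 11) × 13 = 42.55 (to 2 dp)

42.55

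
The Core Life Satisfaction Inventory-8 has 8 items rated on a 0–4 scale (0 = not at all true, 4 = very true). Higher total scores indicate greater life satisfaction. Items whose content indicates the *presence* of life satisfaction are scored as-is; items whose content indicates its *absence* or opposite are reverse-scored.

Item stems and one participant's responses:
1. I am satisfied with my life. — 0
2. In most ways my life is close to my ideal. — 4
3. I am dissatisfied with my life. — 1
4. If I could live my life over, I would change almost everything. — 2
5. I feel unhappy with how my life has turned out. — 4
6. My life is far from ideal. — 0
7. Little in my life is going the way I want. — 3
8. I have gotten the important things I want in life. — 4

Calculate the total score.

Items 3, 4, 5, 6, 7 describe the absence/opposite of life satisfaction → reverse-score.
on a 0–4 scale, reversed = 4 − raw.
  item 1: 0
  item 2: 4
  item 3: 4 − 1 = 3
  item 4: 4 − 2 = 2
  item 5: 4 − 4 = 0
  item 6: 4 − 0 = 4
  item 7: 4 − 3 = 1
  item 8: 4
Total = 0 + 4 + 3 + 2 + 0 + 4 + 1 + 4 = 18

18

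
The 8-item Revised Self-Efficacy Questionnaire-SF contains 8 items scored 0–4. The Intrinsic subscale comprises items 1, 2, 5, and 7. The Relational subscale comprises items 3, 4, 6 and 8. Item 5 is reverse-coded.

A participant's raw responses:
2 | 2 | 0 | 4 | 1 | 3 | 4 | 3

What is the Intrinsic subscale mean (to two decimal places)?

2.75

Intrinsic items: 1, 2, 5, 7.
Of these, item 5 is reverse-coded; reversed = (0+4) − raw = 4 − raw.
  item 1: 2
  item 2: 2
  item 5: 4 − 1 = 3
  item 7: 4
Sum = 2 + 2 + 3 + 4 = 11
Mean = 11 / 4 = 2.75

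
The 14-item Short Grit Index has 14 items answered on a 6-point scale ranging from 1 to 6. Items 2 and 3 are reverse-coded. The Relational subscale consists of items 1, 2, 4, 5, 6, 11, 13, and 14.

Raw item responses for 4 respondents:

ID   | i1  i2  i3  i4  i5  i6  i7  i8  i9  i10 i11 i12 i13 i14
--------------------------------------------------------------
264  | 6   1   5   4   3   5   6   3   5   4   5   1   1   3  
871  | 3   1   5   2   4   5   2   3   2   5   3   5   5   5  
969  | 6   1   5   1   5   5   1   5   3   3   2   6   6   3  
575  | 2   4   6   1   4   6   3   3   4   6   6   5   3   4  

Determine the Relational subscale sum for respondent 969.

34

Respondent 969 raw: 6, 1, 5, 1, 5, 5, 1, 5, 3, 3, 2, 6, 6, 3.
Relational items: 1, 2, 4, 5, 6, 11, 13, 14.
Reverse-coded (reversed = (1+6) − raw = 7 − raw):
  item 1: 6
  item 2: 7 − 1 = 6
  item 4: 1
  item 5: 5
  item 6: 5
  item 11: 2
  item 13: 6
  item 14: 3
Sum = 6 + 6 + 1 + 5 + 5 + 2 + 6 + 3 = 34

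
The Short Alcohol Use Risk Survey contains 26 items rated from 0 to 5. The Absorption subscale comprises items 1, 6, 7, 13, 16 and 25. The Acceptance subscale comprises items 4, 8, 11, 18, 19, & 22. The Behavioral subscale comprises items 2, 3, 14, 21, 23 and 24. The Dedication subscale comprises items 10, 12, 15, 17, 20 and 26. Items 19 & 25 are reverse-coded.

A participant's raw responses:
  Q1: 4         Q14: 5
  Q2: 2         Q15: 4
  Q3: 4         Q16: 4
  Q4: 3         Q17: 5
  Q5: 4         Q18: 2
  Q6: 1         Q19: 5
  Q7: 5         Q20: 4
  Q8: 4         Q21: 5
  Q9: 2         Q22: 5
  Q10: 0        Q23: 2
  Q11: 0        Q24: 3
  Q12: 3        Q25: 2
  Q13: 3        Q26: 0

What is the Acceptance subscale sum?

Acceptance items: 4, 8, 11, 18, 19, 22.
Of these, item 19 is reverse-coded; reversed = (0+5) − raw = 5 − raw.
  item 4: 3
  item 8: 4
  item 11: 0
  item 18: 2
  item 19: 5 − 5 = 0
  item 22: 5
Sum = 3 + 4 + 0 + 2 + 0 + 5 = 14

14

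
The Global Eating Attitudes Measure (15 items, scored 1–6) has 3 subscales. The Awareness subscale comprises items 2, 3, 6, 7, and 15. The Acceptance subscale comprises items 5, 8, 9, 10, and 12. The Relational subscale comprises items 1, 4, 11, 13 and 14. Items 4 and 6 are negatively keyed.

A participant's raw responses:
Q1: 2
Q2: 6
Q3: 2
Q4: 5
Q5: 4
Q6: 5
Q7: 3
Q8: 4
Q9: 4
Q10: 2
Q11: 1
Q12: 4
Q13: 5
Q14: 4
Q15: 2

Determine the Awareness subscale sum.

Awareness items: 2, 3, 6, 7, 15.
Of these, item 6 is negatively keyed; reversed = (1+6) − raw = 7 − raw.
  item 2: 6
  item 3: 2
  item 6: 7 − 5 = 2
  item 7: 3
  item 15: 2
Sum = 6 + 2 + 2 + 3 + 2 = 15

15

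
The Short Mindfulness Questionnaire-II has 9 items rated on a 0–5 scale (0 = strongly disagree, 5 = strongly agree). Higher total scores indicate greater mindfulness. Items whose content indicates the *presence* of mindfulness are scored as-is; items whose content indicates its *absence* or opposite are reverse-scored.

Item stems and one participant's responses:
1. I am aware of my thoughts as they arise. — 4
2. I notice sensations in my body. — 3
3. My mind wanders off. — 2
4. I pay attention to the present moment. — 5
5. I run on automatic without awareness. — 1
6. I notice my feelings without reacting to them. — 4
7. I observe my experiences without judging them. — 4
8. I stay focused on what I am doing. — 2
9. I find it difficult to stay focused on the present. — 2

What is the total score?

32

Items 3, 5, 9 describe the absence/opposite of mindfulness → reverse-score.
reverse-coded value = 5 − response.
  item 1: 4
  item 2: 3
  item 3: 5 − 2 = 3
  item 4: 5
  item 5: 5 − 1 = 4
  item 6: 4
  item 7: 4
  item 8: 2
  item 9: 5 − 2 = 3
Total = 4 + 3 + 3 + 5 + 4 + 4 + 4 + 2 + 3 = 32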